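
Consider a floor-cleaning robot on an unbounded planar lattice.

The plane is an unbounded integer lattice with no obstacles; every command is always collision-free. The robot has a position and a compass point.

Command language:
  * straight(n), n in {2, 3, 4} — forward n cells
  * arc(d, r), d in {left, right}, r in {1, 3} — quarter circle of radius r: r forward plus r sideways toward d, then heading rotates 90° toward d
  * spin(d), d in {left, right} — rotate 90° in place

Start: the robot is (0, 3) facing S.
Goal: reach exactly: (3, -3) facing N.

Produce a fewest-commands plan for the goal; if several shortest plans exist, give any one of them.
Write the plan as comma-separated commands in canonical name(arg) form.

straight(3), arc(left, 3), spin(left)

from: (0, 3) facing S
t=1 straight(3) ⇒ (0, 0) facing S
t=2 arc(left, 3) ⇒ (3, -3) facing E
t=3 spin(left) ⇒ (3, -3) facing N
minimal: 3 command(s), checked below 3.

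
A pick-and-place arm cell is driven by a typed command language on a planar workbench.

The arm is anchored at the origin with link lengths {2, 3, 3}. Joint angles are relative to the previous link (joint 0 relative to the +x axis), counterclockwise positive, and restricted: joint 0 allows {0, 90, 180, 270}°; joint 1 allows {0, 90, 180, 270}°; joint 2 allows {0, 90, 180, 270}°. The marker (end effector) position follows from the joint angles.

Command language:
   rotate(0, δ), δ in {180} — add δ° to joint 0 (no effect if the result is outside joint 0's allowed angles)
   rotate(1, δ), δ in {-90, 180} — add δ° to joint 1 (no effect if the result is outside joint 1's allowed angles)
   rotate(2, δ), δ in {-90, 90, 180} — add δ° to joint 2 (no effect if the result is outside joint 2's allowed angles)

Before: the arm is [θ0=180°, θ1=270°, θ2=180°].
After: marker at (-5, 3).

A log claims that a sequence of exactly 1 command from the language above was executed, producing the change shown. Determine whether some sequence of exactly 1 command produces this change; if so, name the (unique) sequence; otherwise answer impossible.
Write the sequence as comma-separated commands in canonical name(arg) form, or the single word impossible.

begin: [θ0=180°, θ1=270°, θ2=180°]
[1] after rotate(2, -90): [θ0=180°, θ1=270°, θ2=90°]
no rival 1-sequence matches.

rotate(2, -90)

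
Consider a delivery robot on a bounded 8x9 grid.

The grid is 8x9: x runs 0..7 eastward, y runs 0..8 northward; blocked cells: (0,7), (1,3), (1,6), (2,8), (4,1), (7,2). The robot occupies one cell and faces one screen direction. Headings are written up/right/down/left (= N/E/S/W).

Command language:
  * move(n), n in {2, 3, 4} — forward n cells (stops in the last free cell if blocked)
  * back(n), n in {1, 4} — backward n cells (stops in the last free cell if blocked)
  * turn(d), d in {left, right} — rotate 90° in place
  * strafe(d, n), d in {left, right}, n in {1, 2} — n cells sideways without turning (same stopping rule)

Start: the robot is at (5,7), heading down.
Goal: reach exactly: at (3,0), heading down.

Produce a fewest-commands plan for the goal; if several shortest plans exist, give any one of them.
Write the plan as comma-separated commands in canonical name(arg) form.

from: at (5,7), heading down
t=1 strafe(right, 2) ⇒ at (3,7), heading down
t=2 move(4) ⇒ at (3,3), heading down
t=3 move(4) ⇒ at (3,0), heading down
no 2-step plan works, so 3 is optimal.

strafe(right, 2), move(4), move(4)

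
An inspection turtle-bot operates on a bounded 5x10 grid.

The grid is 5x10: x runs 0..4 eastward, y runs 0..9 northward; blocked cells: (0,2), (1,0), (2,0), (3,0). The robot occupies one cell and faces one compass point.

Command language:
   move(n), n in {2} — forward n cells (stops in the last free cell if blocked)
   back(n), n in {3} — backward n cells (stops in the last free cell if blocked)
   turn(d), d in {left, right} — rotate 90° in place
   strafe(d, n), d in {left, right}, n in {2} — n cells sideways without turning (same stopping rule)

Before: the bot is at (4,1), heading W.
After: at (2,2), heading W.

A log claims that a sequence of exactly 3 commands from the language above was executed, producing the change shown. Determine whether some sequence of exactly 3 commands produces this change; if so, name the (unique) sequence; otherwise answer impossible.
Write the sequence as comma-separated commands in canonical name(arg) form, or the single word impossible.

key: running move(2) before strafe(left, 2) would end elsewhere — order is forced
begin: at (4,1), heading W
t=1 strafe(left, 2) ⇒ at (4,0), heading W
t=2 strafe(right, 2) ⇒ at (4,2), heading W
t=3 move(2) ⇒ at (2,2), heading W
no other 3-command option fits: unique.

strafe(left, 2), strafe(right, 2), move(2)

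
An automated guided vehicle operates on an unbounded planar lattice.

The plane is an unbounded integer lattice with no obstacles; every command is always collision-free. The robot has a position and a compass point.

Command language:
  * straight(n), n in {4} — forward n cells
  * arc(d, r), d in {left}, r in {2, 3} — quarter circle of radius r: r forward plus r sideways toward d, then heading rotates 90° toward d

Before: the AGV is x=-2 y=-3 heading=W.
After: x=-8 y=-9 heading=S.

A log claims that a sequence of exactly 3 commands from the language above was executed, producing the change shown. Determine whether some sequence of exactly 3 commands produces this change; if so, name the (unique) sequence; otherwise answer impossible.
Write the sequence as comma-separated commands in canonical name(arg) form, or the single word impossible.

key: cell and facing (now S) both changed — the 3 commands mix motion and turning
t0: x=-2 y=-3 heading=W
[1] after straight(4): x=-6 y=-3 heading=W
[2] after arc(left, 2): x=-8 y=-5 heading=S
[3] after straight(4): x=-8 y=-9 heading=S
uniquely the one of 27 3-step routes that fits.

straight(4), arc(left, 2), straight(4)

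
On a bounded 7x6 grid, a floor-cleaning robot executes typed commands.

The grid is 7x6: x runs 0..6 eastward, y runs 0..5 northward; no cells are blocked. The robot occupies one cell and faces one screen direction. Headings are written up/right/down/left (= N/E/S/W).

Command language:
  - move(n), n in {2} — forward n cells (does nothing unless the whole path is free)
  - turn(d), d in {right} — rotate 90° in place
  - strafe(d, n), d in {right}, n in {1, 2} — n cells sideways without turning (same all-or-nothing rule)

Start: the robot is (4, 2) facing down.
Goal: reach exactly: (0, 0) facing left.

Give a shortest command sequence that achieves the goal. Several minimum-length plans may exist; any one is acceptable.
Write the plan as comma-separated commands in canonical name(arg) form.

move(2), turn(right), move(2), move(2)

t0: (4, 2) facing down
step 1 (move(2)): (4, 0) facing down
step 2 (turn(right)): (4, 0) facing left
step 3 (move(2)): (2, 0) facing left
step 4 (move(2)): (0, 0) facing left
no 3-step plan works, so 4 is optimal.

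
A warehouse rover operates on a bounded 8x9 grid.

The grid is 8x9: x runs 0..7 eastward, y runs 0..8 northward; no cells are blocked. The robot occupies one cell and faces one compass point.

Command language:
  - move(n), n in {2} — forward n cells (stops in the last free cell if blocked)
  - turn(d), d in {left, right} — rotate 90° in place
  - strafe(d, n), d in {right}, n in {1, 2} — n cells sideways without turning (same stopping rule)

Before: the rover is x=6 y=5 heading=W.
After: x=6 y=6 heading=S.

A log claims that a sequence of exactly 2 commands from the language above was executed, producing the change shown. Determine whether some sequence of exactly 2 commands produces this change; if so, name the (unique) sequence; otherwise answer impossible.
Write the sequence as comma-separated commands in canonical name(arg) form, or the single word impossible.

key: order matters: swapping strafe(right, 1) and turn(left) lands elsewhere
from: x=6 y=5 heading=W
step 1 (strafe(right, 1)): x=6 y=6 heading=W
step 2 (turn(left)): x=6 y=6 heading=S
uniquely the one of 25 2-step routes that fits.

strafe(right, 1), turn(left)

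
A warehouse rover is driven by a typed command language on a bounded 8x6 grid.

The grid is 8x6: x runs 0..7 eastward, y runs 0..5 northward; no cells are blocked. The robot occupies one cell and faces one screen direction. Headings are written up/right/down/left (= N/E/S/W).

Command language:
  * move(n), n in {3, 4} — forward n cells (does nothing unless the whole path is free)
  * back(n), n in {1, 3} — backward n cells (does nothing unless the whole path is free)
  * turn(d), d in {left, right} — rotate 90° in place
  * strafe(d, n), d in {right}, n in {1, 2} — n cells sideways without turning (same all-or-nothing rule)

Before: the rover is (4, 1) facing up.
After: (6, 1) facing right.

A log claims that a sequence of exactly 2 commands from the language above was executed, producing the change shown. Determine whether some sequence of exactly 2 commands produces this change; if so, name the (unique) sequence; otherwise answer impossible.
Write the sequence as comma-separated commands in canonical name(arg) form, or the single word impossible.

strafe(right, 2), turn(right)

key: position moved to (6,1) AND the heading swung to E — translation plus rotation needed
begin: (4, 1) facing up
t=1 strafe(right, 2) ⇒ (6, 1) facing up
t=2 turn(right) ⇒ (6, 1) facing right
uniquely the one of 64 2-step routes that fits.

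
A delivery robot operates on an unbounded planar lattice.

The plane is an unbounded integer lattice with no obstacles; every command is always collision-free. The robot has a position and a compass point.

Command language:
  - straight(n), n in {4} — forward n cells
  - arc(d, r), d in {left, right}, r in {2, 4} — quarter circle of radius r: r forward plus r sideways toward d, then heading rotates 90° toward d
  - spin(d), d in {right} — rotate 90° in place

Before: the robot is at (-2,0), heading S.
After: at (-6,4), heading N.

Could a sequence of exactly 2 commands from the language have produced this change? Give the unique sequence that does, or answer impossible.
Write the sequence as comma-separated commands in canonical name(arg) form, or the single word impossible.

key: position moved to (-6,4) AND the heading swung to N — translation plus rotation needed
begin: at (-2,0), heading S
t=1 spin(right) ⇒ at (-2,0), heading W
t=2 arc(right, 4) ⇒ at (-6,4), heading N
no rival 2-sequence matches.

spin(right), arc(right, 4)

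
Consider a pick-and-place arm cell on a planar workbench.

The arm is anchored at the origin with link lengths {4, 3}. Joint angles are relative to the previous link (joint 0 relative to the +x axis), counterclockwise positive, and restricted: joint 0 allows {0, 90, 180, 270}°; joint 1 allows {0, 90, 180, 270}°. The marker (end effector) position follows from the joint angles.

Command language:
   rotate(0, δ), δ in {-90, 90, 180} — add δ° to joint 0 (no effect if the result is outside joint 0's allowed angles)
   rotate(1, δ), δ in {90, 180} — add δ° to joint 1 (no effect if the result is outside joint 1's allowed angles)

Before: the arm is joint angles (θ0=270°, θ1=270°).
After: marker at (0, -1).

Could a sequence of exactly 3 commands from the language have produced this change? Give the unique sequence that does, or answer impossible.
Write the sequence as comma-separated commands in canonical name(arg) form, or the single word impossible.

t0: joint angles (θ0=270°, θ1=270°)
[1] after rotate(1, 90): joint angles (θ0=270°, θ1=0°)
[2] after rotate(1, 90): joint angles (θ0=270°, θ1=90°)
[3] after rotate(1, 90): joint angles (θ0=270°, θ1=180°)
uniquely the one of 125 3-step routes that fits.

rotate(1, 90), rotate(1, 90), rotate(1, 90)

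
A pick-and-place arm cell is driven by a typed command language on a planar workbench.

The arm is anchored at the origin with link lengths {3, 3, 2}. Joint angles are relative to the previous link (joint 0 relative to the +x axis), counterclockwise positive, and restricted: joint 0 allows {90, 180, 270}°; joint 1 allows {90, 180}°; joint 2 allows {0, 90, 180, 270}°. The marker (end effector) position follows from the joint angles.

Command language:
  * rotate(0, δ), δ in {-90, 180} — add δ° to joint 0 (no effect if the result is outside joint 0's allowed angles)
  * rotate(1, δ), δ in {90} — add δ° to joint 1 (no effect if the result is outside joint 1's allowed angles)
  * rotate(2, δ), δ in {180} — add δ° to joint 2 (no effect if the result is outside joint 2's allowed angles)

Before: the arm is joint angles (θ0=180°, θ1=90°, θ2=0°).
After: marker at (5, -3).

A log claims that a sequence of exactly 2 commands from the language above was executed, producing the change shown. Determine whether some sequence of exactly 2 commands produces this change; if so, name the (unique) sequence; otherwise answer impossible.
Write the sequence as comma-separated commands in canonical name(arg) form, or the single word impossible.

rotate(0, -90), rotate(0, 180)

key: order matters: swapping rotate(0, -90) and rotate(0, 180) lands elsewhere
from: joint angles (θ0=180°, θ1=90°, θ2=0°)
t=1 rotate(0, -90) ⇒ joint angles (θ0=90°, θ1=90°, θ2=0°)
t=2 rotate(0, 180) ⇒ joint angles (θ0=270°, θ1=90°, θ2=0°)
no rival 2-sequence matches.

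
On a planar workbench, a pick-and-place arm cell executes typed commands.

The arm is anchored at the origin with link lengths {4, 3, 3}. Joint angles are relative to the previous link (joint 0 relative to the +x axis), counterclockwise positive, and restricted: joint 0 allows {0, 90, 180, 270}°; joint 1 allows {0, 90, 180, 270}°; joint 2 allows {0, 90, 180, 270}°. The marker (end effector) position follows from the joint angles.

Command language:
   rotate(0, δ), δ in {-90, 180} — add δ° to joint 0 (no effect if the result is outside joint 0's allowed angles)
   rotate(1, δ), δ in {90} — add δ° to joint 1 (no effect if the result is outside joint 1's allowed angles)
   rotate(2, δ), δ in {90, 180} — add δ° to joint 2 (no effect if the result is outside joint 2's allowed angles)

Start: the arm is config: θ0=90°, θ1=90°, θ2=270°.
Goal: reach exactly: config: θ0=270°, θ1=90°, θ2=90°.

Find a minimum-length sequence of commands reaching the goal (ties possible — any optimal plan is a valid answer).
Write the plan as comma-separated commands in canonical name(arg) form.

begin: config: θ0=90°, θ1=90°, θ2=270°
t=1 rotate(2, 180) ⇒ config: θ0=90°, θ1=90°, θ2=90°
t=2 rotate(0, 180) ⇒ config: θ0=270°, θ1=90°, θ2=90°
nothing shorter than 2 reaches the goal.

rotate(2, 180), rotate(0, 180)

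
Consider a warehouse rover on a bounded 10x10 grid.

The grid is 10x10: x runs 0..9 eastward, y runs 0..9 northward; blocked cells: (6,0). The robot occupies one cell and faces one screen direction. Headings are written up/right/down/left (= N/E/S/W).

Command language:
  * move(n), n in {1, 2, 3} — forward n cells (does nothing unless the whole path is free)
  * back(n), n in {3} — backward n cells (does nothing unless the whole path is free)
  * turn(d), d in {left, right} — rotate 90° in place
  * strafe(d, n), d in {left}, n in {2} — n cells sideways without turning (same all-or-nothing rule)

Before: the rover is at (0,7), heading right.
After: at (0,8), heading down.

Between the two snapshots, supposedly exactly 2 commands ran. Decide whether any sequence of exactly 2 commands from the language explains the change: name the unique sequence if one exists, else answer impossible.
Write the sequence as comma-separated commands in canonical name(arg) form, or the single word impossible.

impossible

checked all 2-command options: none fits.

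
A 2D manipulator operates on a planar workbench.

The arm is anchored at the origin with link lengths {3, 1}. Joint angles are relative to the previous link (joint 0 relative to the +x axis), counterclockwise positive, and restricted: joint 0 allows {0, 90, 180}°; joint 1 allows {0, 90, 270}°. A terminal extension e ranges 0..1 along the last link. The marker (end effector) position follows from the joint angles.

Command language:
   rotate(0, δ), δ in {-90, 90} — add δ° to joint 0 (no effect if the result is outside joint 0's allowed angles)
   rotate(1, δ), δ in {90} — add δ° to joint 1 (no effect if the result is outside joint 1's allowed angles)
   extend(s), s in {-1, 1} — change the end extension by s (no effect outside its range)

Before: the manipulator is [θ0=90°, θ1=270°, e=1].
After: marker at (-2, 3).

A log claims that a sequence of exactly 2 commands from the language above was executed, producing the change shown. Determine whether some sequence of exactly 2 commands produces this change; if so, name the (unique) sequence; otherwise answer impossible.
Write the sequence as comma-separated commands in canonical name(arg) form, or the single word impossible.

t0: [θ0=90°, θ1=270°, e=1]
[1] after rotate(1, 90): [θ0=90°, θ1=0°, e=1]
[2] after rotate(1, 90): [θ0=90°, θ1=90°, e=1]
uniquely the one of 25 2-step routes that fits.

rotate(1, 90), rotate(1, 90)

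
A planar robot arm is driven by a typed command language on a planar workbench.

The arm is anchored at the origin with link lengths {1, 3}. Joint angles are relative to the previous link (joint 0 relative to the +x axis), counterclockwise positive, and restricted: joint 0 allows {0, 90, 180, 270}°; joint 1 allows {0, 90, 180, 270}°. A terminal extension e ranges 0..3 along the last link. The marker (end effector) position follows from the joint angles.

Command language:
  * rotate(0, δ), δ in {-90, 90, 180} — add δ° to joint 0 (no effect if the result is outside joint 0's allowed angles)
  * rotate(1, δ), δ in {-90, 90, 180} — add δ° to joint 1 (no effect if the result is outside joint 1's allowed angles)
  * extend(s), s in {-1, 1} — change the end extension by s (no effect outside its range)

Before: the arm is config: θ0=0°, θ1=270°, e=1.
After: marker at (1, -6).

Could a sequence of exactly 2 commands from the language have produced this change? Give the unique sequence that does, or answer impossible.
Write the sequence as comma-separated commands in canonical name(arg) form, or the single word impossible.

initial: config: θ0=0°, θ1=270°, e=1
1. extend(1) → config: θ0=0°, θ1=270°, e=2
2. extend(1) → config: θ0=0°, θ1=270°, e=3
uniquely the one of 64 2-step routes that fits.

extend(1), extend(1)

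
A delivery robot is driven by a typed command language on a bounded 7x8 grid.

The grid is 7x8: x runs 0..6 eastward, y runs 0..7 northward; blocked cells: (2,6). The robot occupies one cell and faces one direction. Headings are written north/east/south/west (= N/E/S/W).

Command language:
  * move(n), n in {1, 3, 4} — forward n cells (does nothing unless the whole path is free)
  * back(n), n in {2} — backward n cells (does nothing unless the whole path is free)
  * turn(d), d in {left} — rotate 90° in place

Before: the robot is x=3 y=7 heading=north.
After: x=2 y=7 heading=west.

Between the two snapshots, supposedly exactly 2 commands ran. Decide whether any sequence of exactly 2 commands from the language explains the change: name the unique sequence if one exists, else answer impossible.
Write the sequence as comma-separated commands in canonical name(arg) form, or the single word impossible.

turn(left), move(1)

key: position moved to (2,7) AND the heading swung to W — translation plus rotation needed
start: x=3 y=7 heading=north
step 1 (turn(left)): x=3 y=7 heading=west
step 2 (move(1)): x=2 y=7 heading=west
no rival 2-sequence matches.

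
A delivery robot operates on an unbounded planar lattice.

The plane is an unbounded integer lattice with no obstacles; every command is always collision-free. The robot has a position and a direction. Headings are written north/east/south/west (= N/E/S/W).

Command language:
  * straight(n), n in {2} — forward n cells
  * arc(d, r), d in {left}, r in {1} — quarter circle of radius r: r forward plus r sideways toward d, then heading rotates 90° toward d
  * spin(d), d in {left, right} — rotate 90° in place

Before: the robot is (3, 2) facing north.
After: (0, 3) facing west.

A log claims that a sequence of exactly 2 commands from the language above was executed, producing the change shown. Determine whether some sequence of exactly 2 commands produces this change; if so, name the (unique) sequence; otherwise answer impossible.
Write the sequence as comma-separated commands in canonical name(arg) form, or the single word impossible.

arc(left, 1), straight(2)

key: position moved to (0,3) AND the heading swung to W — translation plus rotation needed
start: (3, 2) facing north
[1] after arc(left, 1): (2, 3) facing west
[2] after straight(2): (0, 3) facing west
all 16 alternatives checked — unique.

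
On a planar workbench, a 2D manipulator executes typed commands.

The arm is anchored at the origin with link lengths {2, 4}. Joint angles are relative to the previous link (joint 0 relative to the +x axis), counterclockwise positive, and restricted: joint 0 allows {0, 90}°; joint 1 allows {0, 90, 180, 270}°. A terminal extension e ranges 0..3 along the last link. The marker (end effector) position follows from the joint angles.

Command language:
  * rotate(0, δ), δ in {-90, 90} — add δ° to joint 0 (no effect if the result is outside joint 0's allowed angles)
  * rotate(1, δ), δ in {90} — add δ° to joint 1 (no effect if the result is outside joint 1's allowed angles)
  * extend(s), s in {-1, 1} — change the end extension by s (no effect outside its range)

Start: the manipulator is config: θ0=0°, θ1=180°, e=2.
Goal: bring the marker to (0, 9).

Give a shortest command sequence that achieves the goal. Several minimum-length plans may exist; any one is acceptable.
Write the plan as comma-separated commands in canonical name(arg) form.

begin: config: θ0=0°, θ1=180°, e=2
[1] after rotate(0, 90): config: θ0=90°, θ1=180°, e=2
[2] after rotate(1, 90): config: θ0=90°, θ1=270°, e=2
[3] after rotate(1, 90): config: θ0=90°, θ1=0°, e=2
[4] after extend(1): config: θ0=90°, θ1=0°, e=3
nothing shorter than 4 reaches the goal.

rotate(0, 90), rotate(1, 90), rotate(1, 90), extend(1)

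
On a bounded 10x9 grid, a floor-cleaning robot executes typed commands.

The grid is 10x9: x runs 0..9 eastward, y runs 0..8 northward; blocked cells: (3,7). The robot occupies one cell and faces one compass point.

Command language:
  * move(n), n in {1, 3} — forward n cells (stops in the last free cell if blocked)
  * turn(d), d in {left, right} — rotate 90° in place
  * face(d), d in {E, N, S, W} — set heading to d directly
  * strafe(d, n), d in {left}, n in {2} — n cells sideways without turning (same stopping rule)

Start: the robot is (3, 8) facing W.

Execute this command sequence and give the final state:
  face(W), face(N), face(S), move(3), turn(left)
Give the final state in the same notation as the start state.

start: (3, 8) facing W
[1] after face(W): (3, 8) facing W
[2] after face(N): (3, 8) facing N
[3] after face(S): (3, 8) facing S
[4] after move(3): (3, 8) facing S
[5] after turn(left): (3, 8) facing E

(3, 8) facing E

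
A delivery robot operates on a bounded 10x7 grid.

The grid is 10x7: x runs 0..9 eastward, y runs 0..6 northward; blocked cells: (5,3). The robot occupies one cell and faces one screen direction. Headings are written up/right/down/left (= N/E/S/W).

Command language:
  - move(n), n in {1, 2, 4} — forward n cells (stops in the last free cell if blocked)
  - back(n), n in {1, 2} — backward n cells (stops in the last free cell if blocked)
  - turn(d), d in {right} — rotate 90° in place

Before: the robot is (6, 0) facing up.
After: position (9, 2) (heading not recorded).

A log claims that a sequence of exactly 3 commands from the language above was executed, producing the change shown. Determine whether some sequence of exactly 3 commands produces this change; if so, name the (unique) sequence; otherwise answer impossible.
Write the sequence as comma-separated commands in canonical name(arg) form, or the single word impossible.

key: move(4) runs into the grid edge before its full distance
start: (6, 0) facing up
1. move(2) → (6, 2) facing up
2. turn(right) → (6, 2) facing right
3. move(4) → (9, 2) facing right
no rival 3-sequence matches.

move(2), turn(right), move(4)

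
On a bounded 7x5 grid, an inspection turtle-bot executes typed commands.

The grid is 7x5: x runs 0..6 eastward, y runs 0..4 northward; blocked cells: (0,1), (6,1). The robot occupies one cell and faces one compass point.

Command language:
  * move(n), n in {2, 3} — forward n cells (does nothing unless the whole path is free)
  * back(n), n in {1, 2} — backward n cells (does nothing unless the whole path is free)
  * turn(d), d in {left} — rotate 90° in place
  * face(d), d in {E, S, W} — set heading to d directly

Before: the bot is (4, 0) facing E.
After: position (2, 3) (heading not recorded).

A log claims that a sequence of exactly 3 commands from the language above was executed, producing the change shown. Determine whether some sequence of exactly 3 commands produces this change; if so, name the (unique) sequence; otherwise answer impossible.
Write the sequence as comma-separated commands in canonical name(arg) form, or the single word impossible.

key: running move(3) before back(2) would end elsewhere — order is forced
initial: (4, 0) facing E
1. back(2) → (2, 0) facing E
2. turn(left) → (2, 0) facing N
3. move(3) → (2, 3) facing N
all 512 alternatives checked — unique.

back(2), turn(left), move(3)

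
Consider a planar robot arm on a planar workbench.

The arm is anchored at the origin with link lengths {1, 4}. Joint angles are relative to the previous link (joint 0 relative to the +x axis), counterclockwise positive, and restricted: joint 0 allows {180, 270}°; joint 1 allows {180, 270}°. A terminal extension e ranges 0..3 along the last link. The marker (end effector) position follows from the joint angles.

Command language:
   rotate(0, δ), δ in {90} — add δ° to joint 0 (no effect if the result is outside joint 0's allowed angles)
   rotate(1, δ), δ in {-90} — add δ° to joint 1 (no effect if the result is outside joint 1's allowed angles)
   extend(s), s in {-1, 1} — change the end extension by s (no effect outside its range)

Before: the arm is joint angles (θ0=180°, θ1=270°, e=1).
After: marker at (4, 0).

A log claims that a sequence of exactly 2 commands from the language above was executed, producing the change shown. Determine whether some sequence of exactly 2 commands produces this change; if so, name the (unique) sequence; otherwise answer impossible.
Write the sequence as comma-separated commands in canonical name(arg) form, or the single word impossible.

rotate(1, -90), rotate(1, -90)

start: joint angles (θ0=180°, θ1=270°, e=1)
[1] after rotate(1, -90): joint angles (θ0=180°, θ1=180°, e=1)
[2] after rotate(1, -90): joint angles (θ0=180°, θ1=180°, e=1)
all 16 alternatives checked — unique.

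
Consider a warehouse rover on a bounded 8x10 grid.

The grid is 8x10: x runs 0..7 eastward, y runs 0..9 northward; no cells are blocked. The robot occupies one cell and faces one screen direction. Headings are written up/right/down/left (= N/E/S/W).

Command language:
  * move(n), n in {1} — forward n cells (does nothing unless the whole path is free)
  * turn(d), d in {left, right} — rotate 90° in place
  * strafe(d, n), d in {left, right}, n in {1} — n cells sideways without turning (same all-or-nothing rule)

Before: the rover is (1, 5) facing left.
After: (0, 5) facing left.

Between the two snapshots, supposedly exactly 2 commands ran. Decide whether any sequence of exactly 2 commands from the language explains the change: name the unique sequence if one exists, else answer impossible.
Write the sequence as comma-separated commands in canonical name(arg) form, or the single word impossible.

key: heading stays W — no command in the sequence turns
from: (1, 5) facing left
1. move(1) → (0, 5) facing left
2. move(1) → (0, 5) facing left
no rival 2-sequence matches.

move(1), move(1)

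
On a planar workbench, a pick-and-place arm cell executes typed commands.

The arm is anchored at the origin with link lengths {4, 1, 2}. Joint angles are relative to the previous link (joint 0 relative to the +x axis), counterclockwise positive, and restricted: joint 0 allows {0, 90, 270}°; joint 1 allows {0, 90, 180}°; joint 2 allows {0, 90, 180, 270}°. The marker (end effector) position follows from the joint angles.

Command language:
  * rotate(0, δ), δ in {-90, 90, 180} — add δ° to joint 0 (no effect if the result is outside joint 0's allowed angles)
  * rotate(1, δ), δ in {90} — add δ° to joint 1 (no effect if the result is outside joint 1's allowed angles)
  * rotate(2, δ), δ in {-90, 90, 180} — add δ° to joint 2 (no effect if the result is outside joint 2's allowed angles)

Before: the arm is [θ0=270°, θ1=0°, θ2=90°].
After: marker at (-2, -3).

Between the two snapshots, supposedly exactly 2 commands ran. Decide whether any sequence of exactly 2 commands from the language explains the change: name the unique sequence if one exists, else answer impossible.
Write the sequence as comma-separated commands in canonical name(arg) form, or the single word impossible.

from: [θ0=270°, θ1=0°, θ2=90°]
step 1 (rotate(1, 90)): [θ0=270°, θ1=90°, θ2=90°]
step 2 (rotate(1, 90)): [θ0=270°, θ1=180°, θ2=90°]
all 49 alternatives checked — unique.

rotate(1, 90), rotate(1, 90)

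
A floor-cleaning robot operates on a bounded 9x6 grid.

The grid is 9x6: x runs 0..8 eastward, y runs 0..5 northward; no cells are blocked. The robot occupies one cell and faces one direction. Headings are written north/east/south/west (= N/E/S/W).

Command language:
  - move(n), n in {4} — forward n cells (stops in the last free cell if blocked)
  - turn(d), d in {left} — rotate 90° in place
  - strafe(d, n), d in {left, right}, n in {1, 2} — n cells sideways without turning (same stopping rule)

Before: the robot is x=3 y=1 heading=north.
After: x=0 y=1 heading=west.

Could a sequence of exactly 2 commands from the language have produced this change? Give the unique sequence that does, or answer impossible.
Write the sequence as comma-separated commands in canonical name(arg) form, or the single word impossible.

turn(left), move(4)

key: running move(4) before turn(left) would end elsewhere — order is forced
initial: x=3 y=1 heading=north
step 1 (turn(left)): x=3 y=1 heading=west
step 2 (move(4)): x=0 y=1 heading=west
no rival 2-sequence matches.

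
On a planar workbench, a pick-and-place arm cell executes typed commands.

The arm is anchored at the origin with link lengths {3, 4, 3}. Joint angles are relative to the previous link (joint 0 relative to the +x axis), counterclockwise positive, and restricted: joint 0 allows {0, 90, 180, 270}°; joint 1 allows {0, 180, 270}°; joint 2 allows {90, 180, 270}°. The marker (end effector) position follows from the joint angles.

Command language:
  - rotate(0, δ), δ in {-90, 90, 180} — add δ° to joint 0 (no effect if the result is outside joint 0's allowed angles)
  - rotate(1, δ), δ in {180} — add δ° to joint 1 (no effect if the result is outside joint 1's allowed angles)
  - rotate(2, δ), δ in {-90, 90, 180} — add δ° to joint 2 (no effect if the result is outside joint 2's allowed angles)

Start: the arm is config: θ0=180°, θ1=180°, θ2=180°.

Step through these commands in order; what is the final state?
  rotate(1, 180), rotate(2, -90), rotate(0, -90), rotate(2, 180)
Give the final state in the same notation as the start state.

config: θ0=90°, θ1=0°, θ2=270°

initial: config: θ0=180°, θ1=180°, θ2=180°
step 1 (rotate(1, 180)): config: θ0=180°, θ1=0°, θ2=180°
step 2 (rotate(2, -90)): config: θ0=180°, θ1=0°, θ2=90°
step 3 (rotate(0, -90)): config: θ0=90°, θ1=0°, θ2=90°
step 4 (rotate(2, 180)): config: θ0=90°, θ1=0°, θ2=270°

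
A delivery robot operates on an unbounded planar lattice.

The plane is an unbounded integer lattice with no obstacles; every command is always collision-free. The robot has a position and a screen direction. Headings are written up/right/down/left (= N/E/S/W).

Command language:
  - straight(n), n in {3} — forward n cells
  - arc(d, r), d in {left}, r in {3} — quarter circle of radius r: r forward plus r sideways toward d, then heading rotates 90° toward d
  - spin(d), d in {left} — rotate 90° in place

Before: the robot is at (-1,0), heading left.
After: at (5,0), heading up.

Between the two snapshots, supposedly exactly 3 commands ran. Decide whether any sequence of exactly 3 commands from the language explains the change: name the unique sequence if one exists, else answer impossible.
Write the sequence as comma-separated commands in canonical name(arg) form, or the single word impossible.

key: position moved to (5,0) AND the heading swung to N — translation plus rotation needed
start: at (-1,0), heading left
[1] after spin(left): at (-1,0), heading down
[2] after arc(left, 3): at (2,-3), heading right
[3] after arc(left, 3): at (5,0), heading up
uniquely the one of 27 3-step routes that fits.

spin(left), arc(left, 3), arc(left, 3)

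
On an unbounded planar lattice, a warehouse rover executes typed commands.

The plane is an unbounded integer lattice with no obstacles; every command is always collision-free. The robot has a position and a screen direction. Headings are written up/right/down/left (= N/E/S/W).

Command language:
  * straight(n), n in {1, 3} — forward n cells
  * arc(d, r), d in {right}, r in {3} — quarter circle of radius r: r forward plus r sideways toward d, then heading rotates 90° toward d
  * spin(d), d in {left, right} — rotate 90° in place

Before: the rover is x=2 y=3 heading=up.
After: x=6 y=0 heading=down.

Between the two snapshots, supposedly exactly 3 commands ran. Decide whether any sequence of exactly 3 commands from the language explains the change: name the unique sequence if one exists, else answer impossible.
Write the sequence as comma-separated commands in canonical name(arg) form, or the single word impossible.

spin(right), straight(1), arc(right, 3)

key: running arc(right, 3) before spin(right) would end elsewhere — order is forced
from: x=2 y=3 heading=up
t=1 spin(right) ⇒ x=2 y=3 heading=right
t=2 straight(1) ⇒ x=3 y=3 heading=right
t=3 arc(right, 3) ⇒ x=6 y=0 heading=down
no other 3-command option fits: unique.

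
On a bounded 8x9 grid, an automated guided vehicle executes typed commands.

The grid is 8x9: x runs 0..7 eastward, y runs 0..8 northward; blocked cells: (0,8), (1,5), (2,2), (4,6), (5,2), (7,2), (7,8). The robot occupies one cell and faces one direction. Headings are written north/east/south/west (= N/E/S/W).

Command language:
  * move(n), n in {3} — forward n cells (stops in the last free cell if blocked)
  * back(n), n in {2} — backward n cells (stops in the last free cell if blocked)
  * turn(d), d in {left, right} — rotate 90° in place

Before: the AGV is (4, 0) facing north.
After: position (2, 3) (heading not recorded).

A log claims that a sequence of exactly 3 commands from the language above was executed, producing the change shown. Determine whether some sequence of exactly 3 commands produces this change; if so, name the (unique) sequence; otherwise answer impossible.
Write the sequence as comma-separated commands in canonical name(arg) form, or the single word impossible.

move(3), turn(right), back(2)

key: running back(2) before move(3) would end elsewhere — order is forced
begin: (4, 0) facing north
1. move(3) → (4, 3) facing north
2. turn(right) → (4, 3) facing east
3. back(2) → (2, 3) facing east
no rival 3-sequence matches.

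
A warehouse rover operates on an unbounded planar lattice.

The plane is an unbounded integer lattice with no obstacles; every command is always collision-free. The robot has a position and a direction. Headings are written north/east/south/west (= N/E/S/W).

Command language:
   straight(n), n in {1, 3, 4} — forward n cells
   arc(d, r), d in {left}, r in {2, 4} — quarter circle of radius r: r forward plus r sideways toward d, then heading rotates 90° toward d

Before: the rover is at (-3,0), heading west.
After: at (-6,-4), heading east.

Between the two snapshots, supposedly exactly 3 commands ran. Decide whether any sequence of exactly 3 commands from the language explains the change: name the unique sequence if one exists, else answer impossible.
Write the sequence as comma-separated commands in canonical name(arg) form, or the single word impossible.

key: cell and facing (now E) both changed — the 3 commands mix motion and turning
begin: at (-3,0), heading west
step 1 (straight(3)): at (-6,0), heading west
step 2 (arc(left, 2)): at (-8,-2), heading south
step 3 (arc(left, 2)): at (-6,-4), heading east
uniquely the one of 125 3-step routes that fits.

straight(3), arc(left, 2), arc(left, 2)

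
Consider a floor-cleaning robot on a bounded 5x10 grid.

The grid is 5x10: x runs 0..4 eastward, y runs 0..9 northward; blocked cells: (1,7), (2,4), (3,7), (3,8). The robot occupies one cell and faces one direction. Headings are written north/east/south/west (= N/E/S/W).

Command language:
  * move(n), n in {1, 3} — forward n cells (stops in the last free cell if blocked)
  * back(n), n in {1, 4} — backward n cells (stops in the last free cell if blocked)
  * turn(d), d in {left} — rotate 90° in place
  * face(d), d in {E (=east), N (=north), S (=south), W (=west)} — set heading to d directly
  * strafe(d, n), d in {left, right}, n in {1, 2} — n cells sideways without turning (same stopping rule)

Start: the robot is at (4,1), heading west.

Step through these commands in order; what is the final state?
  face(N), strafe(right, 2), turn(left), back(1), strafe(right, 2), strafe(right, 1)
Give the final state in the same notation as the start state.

from: at (4,1), heading west
step 1 (face(N)): at (4,1), heading north
step 2 (strafe(right, 2)): at (4,1), heading north
step 3 (turn(left)): at (4,1), heading west
step 4 (back(1)): at (4,1), heading west
step 5 (strafe(right, 2)): at (4,3), heading west
step 6 (strafe(right, 1)): at (4,4), heading west

at (4,4), heading west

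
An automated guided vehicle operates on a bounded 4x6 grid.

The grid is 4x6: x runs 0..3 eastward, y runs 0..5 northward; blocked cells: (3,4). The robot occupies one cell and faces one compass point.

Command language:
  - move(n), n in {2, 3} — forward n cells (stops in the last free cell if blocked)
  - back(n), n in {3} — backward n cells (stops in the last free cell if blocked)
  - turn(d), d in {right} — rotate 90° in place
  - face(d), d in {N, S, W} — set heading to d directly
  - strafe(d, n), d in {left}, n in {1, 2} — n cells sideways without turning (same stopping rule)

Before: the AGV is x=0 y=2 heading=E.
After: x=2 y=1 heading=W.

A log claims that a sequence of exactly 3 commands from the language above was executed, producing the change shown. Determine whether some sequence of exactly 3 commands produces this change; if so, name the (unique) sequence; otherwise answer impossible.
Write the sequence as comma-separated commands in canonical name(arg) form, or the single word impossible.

move(2), face(W), strafe(left, 1)

key: order matters: swapping move(2) and strafe(left, 1) lands elsewhere
start: x=0 y=2 heading=E
t=1 move(2) ⇒ x=2 y=2 heading=E
t=2 face(W) ⇒ x=2 y=2 heading=W
t=3 strafe(left, 1) ⇒ x=2 y=1 heading=W
no rival 3-sequence matches.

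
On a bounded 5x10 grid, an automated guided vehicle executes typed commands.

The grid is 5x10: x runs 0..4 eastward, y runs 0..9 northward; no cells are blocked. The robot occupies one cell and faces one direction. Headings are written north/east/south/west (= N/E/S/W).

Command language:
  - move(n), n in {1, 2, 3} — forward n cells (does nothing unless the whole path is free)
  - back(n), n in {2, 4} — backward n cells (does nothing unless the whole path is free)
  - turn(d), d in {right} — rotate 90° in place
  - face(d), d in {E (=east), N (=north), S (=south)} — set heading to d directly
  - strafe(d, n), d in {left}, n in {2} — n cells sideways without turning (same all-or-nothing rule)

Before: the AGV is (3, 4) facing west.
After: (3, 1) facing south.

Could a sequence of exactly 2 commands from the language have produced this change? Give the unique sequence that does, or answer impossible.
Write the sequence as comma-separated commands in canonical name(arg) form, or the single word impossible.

face(S), move(3)

key: running move(3) before face(S) would end elsewhere — order is forced
initial: (3, 4) facing west
step 1 (face(S)): (3, 4) facing south
step 2 (move(3)): (3, 1) facing south
all 100 alternatives checked — unique.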